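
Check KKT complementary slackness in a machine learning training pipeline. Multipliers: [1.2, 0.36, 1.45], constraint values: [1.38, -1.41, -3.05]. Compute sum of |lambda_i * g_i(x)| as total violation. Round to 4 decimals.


KKT complementary slackness check:
lambda_1 * g_1 = 1.2 * 1.38 = 1.656
lambda_2 * g_2 = 0.36 * -1.41 = -0.5076
lambda_3 * g_3 = 1.45 * -3.05 = -4.4225
Total violation = 1.656 + 0.5076 + 4.4225 = 6.5861


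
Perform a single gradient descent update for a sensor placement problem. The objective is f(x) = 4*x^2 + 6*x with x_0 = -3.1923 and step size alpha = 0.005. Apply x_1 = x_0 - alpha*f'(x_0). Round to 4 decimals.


We compute the gradient at x_0 and apply the update.
f'(x) = 8*x + 6
f'(-3.1923) = 8*-3.1923 + 6 = -19.5384
x_1 = -3.1923 - 0.005*-19.5384 = -3.0946


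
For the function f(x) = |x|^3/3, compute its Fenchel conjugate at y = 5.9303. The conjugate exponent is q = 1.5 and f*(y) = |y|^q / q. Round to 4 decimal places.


The conjugate exponent q satisfies 1/p + 1/q = 1.
p = 3, so q = 3/(3 - 1) = 1.5
|y|^q = 5.9303^1.5 = 14.4416
f*(5.9303) = 14.4416 / 1.5 = 9.6277


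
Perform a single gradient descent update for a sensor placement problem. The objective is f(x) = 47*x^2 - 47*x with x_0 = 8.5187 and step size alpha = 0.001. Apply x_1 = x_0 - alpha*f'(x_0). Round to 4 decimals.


We compute the gradient at x_0 and apply the update.
f'(x) = 94*x - 47
f'(8.5187) = 94*8.5187 - 47 = 753.7578
x_1 = 8.5187 - 0.001*753.7578 = 7.7649


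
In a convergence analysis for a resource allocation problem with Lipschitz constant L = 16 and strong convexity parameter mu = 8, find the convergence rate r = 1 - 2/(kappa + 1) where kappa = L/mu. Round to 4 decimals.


Step 1: Compute the condition number.
kappa = L/mu = 16/8 = 2.0
Step 2: Compute the convergence rate.
r = 1 - 2/(kappa + 1) = 1 - 2*mu/(L + mu) = (L - mu)/(L + mu) = 8/24 = 0.3333


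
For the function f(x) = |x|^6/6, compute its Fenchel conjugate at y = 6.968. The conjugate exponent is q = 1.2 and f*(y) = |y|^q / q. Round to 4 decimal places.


The conjugate exponent q satisfies 1/p + 1/q = 1.
p = 6, so q = 6/(6 - 1) = 1.2
|y|^q = 6.968^1.2 = 10.2738
f*(6.968) = 10.2738 / 1.2 = 8.5615


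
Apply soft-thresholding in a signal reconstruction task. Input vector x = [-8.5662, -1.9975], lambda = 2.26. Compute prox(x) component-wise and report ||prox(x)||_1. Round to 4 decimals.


Soft-thresholding with lambda = 2.26:
prox(-8.5662) = sign(-8.5662)*max(|-8.5662| - 2.26, 0) = -6.3062
prox(-1.9975) = sign(-1.9975)*max(|-1.9975| - 2.26, 0) = 0.0
prox(x) = [-6.3062, 0.0]
||prox(x)||_1 = 6.3062 + 0.0 = 6.3062


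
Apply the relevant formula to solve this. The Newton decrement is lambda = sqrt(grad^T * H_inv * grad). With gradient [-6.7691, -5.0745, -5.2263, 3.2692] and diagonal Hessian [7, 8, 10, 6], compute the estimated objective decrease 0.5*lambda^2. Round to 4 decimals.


Step 1: H is diagonal, so H^(-1) * g = [-0.967, -0.6343, -0.5226, 0.5449].
Step 2: g^T H^(-1) g = sum_i g_i^2 / H_ii
  = (-6.7691)^2/7 + (-5.0745)^2/8 + (-5.2263)^2/10 + (3.2692)^2/6
  = 6.5458 + 3.2188 + 2.7314 + 1.7813 = 14.2773
Step 3: Objective decrease = 0.5 * g^T H^(-1) g = 7.1387


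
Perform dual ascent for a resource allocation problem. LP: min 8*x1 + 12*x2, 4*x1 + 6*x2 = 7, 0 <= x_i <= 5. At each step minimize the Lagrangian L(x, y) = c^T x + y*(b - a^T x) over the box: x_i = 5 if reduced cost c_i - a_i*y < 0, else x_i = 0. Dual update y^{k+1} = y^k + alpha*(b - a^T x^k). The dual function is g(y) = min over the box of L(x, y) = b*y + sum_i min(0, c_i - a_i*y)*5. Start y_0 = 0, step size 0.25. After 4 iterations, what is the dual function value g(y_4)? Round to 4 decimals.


Dual ascent for LP: min 8*x1 + 12*x2, 4*x1 + 6*x2 = 7, 0 <= x_i <= 5
Step 1: y^k = 0.0, reduced costs: (8.0, 12.0)
  x^k = (0.0, 0.0), subgradient = b - a^T x = 7.0
  y^{k+1} = 0.0 + 0.25*7.0 = 1.75
Step 2: y^k = 1.75, reduced costs: (1.0, 1.5)
  x^k = (0.0, 0.0), subgradient = b - a^T x = 7.0
  y^{k+1} = 1.75 + 0.25*7.0 = 3.5
Step 3: y^k = 3.5, reduced costs: (-6.0, -9.0)
  x^k = (5.0, 5.0), subgradient = b - a^T x = -43.0
  y^{k+1} = 3.5 + 0.25*-43.0 = -7.25
Step 4: y^k = -7.25, reduced costs: (37.0, 55.5)
  x^k = (0.0, 0.0), subgradient = b - a^T x = 7.0
  y^{k+1} = -7.25 + 0.25*7.0 = -5.5
Dual objective at y_4 = -5.5: reduced costs (30.0, 45.0), box minimizer x = (0.0, 0.0)
g(y_4) = b*y + (c1 - a1*y)*x1 + (c2 - a2*y)*x2 = 7*(-5.5) + 30.0*0.0 + 45.0*0.0 = -38.5 + 0.0 + 0.0 = -38.5


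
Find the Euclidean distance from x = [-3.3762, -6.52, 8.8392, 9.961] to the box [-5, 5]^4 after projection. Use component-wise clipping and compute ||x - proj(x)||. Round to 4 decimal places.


Project each component onto [-5, 5].
clip(-3.3762) = -3.3762, clip(-6.52) = -5.0, clip(8.8392) = 5.0, clip(9.961) = 5.0
Projection = [-3.3762, -5.0, 5.0, 5.0]
Squared diffs: [0.0, 2.3104, 14.7395, 24.6115]
Distance = sqrt(41.6614) = 6.4546


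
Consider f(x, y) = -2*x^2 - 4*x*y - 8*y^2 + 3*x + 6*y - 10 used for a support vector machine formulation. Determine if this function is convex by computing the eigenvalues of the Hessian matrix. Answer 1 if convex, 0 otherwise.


The Hessian of f(x,y) = -2*x^2 - 4*x*y - 8*y^2 + 3*x + 6*y - 10 is:
H = [[-4, -4], [-4, -16]]
Trace = -4 - 16 = -20
Determinant = -4*-16 - (-4)^2 = 48
Discriminant = (-20)^2 - 4*48 = 208.0
Eigenvalues: lambda_1 = -17.2111, lambda_2 = -2.7889
The function is not convex.

0


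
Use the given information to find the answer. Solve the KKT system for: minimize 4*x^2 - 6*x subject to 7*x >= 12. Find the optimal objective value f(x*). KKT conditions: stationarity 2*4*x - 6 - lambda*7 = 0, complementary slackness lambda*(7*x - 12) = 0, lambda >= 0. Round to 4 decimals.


Step 1: Try lambda = 0 (constraint inactive).
x_unc = 6/(2*4) = 0.75
Check: 7*0.75 = 5.25 < 12 -- violated!
Step 2: Constraint must be active: 7*x = 12
x* = 12/7 = 1.7143 (rounded; the exact value 12/7 is used below)
lambda = (2*4*(12/7) - 6)/7 = 1.102
Step 3: Compute optimal value.
f(x*) = 4*(12/7)^2 - 6*(12/7) = 1.4694


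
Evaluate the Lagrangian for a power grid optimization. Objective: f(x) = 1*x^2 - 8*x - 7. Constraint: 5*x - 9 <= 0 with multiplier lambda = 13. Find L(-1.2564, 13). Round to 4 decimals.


Step 1: Evaluate f(x).
f(-1.2564) = 1*(-1.2564)^2 - 8*(-1.2564) - 7 = 4.6297
Step 2: Evaluate g(x).
g(-1.2564) = 5*-1.2564 - 9 = -15.282
Step 3: Compute Lagrangian.
L = 4.6297 + 13*-15.282 = -194.0363


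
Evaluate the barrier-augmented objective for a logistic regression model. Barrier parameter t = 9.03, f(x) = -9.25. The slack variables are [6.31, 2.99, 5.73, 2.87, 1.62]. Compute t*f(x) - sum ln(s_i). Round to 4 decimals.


Step 1: Compute log-barrier.
ln values: [1.8421, 1.0953, 1.7457, 1.0543, 0.4824]
phi = -(1.8421 + 1.0953 + 1.7457 + 1.0543 + 0.4824) = -6.2199
Step 2: Compute augmented objective.
t*f(x) = 9.03*-9.25 = -83.5275
Total = -83.5275 - 6.2199 = -89.7474


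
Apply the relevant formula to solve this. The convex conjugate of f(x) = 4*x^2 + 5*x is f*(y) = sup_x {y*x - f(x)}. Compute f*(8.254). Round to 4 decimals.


f*(y) = sup_x {y*x - a*x^2 - b*x} = sup_x {(y-b)*x - a*x^2}
FOC: (y - b) - 2a*x = 0 => x* = (y - b)/(2a)
x* = (8.254 - 5)/(2*4) = 0.4068
f*(8.254) = (y-b)^2/(4a) = (8.254 - 5)^2/(4*4)
= 10.5885/16 = 0.6618


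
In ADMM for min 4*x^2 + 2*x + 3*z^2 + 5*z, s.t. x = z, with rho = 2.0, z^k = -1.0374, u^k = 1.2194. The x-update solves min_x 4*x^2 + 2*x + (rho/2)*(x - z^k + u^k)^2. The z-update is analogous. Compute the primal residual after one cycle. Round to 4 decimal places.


ADMM iteration with rho = 2.0, z^k = -1.0374, u^k = 1.2194
Step 1: x-update.
Minimize 4*x^2 + 2*x + (2.0/2)*(x + 1.0374 + 1.2194)^2
FOC: (2*4 + 2.0)*x = -2 + 2.0*(-1.0374 - 1.2194)
x^{k+1} = -0.6514
Step 2: z-update.
Minimize 3*z^2 + 5*z + (2.0/2)*(-0.6514 - z + 1.2194)^2
FOC: (2*3 + 2.0)*z = -5 + 2.0*(-0.6514 + 1.2194)
z^{k+1} = -0.483
Step 3: u-update.
u^{k+1} = 1.2194 - 0.6514 + 0.483 = 1.051
Step 4: Primal residual = |-0.6514 + 0.483| = 0.1684


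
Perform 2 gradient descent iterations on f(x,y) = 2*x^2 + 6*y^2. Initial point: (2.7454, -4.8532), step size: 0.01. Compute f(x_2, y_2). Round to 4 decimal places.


Gradient descent on f(x,y) = 2*x^2 + 6*y^2.
Starting point: (2.7454, -4.8532), alpha = 0.01
Step 1: grad_x = 2*2*2.7454 = 10.9816, grad_y = 2*6*-4.8532 = -58.2384
  x_1 = 2.7454 - 0.01*10.9816 = 2.6356
  y_1 = -4.8532 - 0.01*-58.2384 = -4.2708
Step 2: grad_x = 2*2*2.6356 = 10.5423, grad_y = 2*6*-4.2708 = -51.2498
  x_2 = 2.6356 - 0.01*10.5423 = 2.5302
  y_2 = -4.2708 - 0.01*-51.2498 = -3.7583
f(2.5302, -3.7583) = 2*2.5302^2 + 6*(-3.7583)^2 = 97.5532


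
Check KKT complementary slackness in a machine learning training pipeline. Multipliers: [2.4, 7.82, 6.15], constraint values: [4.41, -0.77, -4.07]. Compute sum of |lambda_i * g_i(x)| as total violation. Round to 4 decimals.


KKT complementary slackness check:
lambda_1 * g_1 = 2.4 * 4.41 = 10.584
lambda_2 * g_2 = 7.82 * -0.77 = -6.0214
lambda_3 * g_3 = 6.15 * -4.07 = -25.0305
Total violation = 10.584 + 6.0214 + 25.0305 = 41.6359


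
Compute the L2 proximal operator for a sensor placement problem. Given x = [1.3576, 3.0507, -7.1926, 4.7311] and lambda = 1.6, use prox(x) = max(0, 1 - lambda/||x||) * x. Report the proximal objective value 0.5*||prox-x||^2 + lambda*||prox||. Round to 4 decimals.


Step 1: Compute ||x||.
||x|| = 9.234
Step 2: Compute scaling factor.
scale = max(0, 1 - 1.6/9.234) = 0.8267
Step 3: prox(x) = [1.1224, 2.5221, -5.9463, 3.9113]
||prox(x)|| = 7.634
Step 4: Proximal objective.
0.5*||prox-x||^2 = 1.28
lambda*||prox|| = 12.2144
Total = 13.4944


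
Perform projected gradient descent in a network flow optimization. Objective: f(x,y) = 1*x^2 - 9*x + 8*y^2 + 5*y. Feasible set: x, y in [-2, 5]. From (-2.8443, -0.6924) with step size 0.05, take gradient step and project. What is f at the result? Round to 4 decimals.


Step 1: Compute gradient at (-2.8443, -0.6924).
grad_x = 2*1*-2.8443 - 9 = -14.6886
grad_y = 2*8*-0.6924 + 5 = -6.0784
Step 2: Gradient step.
x_raw = -2.8443 - 0.05*-14.6886 = -2.1099
y_raw = -0.6924 - 0.05*-6.0784 = -0.3885
Step 3: Project onto [-2, 5].
x_proj = clip(-2.1099) = -2.0
y_proj = clip(-0.3885) = -0.3885
Step 4: Evaluate f.
f(-2.0, -0.3885) = 21.2649


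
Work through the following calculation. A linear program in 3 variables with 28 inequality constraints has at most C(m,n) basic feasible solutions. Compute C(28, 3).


Each vertex corresponds to some choice of n active constraints out of m, so the number of vertices is at most C(m, n) = m! / (n!(m-n)!).
m = 28, n = 3
Numerator: 28 * 27 * 26
Denominator: 3! = 6
C(28, 3) = 3276


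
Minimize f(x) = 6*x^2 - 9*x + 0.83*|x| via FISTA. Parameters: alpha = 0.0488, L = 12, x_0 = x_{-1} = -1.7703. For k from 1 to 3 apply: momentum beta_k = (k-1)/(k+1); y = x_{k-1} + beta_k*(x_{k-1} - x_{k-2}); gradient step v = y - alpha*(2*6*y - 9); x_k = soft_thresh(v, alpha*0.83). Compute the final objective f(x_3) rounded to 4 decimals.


FISTA on f(x) = 6*x^2 - 9*x + 0.83*|x|
L = 12, alpha = 0.0488
Iteration 1: beta = 0.0, y = -1.7703 + 0.0*(-1.7703 + 1.7703) = -1.7703
  grad(y) = -30.2436, v = y - alpha*grad = -0.2944
  prox(v) = soft_thresh(-0.2944, 0.0405) = -0.2539
Iteration 2: beta = 0.3333, y = -0.2539 + 0.3333*(-0.2539 + 1.7703) = 0.2516
  grad(y) = -5.9813, v = y - alpha*grad = 0.5434
  prox(v) = soft_thresh(0.5434, 0.0405) = 0.5029
Iteration 3: beta = 0.5, y = 0.5029 + 0.5*(0.5029 + 0.2539) = 0.8814
  grad(y) = 1.5764, v = y - alpha*grad = 0.8044
  prox(v) = soft_thresh(0.8044, 0.0405) = 0.7639
f(x_3) = 6*0.7639^2 - 9*0.7639 + 0.83*|0.7639| = -2.7398


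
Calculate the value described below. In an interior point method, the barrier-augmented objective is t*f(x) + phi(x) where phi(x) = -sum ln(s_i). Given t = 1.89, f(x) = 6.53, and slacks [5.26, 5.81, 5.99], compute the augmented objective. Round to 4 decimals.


Step 1: Compute log-barrier.
ln values: [1.6601, 1.7596, 1.7901]
phi = -(1.6601 + 1.7596 + 1.7901) = -5.2098
Step 2: Compute augmented objective.
t*f(x) = 1.89*6.53 = 12.3417
Total = 12.3417 - 5.2098 = 7.1319


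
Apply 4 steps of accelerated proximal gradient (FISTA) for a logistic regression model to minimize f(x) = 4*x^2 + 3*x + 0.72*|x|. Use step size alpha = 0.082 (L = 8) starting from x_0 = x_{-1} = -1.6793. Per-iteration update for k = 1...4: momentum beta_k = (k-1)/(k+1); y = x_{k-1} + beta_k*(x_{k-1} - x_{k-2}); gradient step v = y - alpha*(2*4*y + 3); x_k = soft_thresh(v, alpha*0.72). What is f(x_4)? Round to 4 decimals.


FISTA on f(x) = 4*x^2 + 3*x + 0.72*|x|
L = 8, alpha = 0.082
Iteration 1: beta = 0.0, y = -1.6793 + 0.0*(-1.6793 + 1.6793) = -1.6793
  grad(y) = -10.4344, v = y - alpha*grad = -0.8237
  prox(v) = soft_thresh(-0.8237, 0.059) = -0.7646
Iteration 2: beta = 0.3333, y = -0.7646 + 0.3333*(-0.7646 + 1.6793) = -0.4598
  grad(y) = -0.678, v = y - alpha*grad = -0.4042
  prox(v) = soft_thresh(-0.4042, 0.059) = -0.3451
Iteration 3: beta = 0.5, y = -0.3451 + 0.5*(-0.3451 + 0.7646) = -0.1354
  grad(y) = 1.9172, v = y - alpha*grad = -0.2926
  prox(v) = soft_thresh(-0.2926, 0.059) = -0.2335
Iteration 4: beta = 0.6, y = -0.2335 + 0.6*(-0.2335 + 0.3451) = -0.1666
  grad(y) = 1.6675, v = y - alpha*grad = -0.3033
  prox(v) = soft_thresh(-0.3033, 0.059) = -0.2443
f(x_4) = 4*(-0.2443)^2 + 3*(-0.2443) + 0.72*|-0.2443| = -0.3183


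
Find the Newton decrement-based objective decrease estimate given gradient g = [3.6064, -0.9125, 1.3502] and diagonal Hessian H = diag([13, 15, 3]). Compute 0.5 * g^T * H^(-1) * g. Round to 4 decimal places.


Step 1: H is diagonal, so H^(-1) * g = [0.2774, -0.0608, 0.4501].
Step 2: g^T H^(-1) g = sum_i g_i^2 / H_ii
  = (3.6064)^2/13 + (-0.9125)^2/15 + (1.3502)^2/3
  = 1.0005 + 0.0555 + 0.6077 = 1.6637
Step 3: Objective decrease = 0.5 * g^T H^(-1) g = 0.8318


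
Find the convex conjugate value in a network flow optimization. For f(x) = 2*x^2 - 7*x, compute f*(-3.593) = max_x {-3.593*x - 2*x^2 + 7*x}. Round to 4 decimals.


f*(y) = sup_x {y*x - a*x^2 - b*x} = sup_x {(y-b)*x - a*x^2}
FOC: (y - b) - 2a*x = 0 => x* = (y - b)/(2a)
x* = (-3.593 + 7)/(2*2) = 0.8518
f*(-3.593) = (y-b)^2/(4a) = (-3.593 + 7)^2/(4*2)
= 11.6076/8 = 1.451


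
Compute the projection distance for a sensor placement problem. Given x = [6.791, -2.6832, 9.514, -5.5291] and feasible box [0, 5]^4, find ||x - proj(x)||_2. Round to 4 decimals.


Project each component onto [0, 5].
clip(6.791) = 5.0, clip(-2.6832) = 0.0, clip(9.514) = 5.0, clip(-5.5291) = 0.0
Projection = [5.0, 0.0, 5.0, 0.0]
Squared diffs: [3.2077, 7.1996, 20.3762, 30.5709]
Distance = sqrt(61.3544) = 7.8329


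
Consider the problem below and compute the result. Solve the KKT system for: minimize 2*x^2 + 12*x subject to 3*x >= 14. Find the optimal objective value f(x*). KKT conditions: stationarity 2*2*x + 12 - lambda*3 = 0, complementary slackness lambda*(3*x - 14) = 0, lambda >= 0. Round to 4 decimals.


Step 1: Try lambda = 0 (constraint inactive).
x_unc = -12/(2*2) = -3.0
Check: 3*-3.0 = -9.0 < 14 -- violated!
Step 2: Constraint must be active: 3*x = 14
x* = 14/3 = 4.6667 (rounded; the exact value 14/3 is used below)
lambda = (2*2*(14/3) + 12)/3 = 10.2222
Step 3: Compute optimal value.
f(x*) = 2*(14/3)^2 + 12*(14/3) = 99.5556


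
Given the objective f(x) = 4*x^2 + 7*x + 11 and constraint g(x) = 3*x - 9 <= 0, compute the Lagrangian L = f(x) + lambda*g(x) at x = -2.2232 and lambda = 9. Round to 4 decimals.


Step 1: Evaluate f(x).
f(-2.2232) = 4*(-2.2232)^2 + 7*(-2.2232) + 11 = 15.2081
Step 2: Evaluate g(x).
g(-2.2232) = 3*-2.2232 - 9 = -15.6696
Step 3: Compute Lagrangian.
L = 15.2081 + 9*-15.6696 = -125.8183


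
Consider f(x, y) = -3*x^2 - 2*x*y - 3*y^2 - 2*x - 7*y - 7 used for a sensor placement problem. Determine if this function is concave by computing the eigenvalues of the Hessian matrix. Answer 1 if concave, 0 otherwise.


The Hessian of f(x,y) = -3*x^2 - 2*x*y - 3*y^2 - 2*x - 7*y - 7 is:
H = [[-6, -2], [-2, -6]]
Trace = -6 - 6 = -12
Determinant = -6*-6 - (-2)^2 = 32
Discriminant = (-12)^2 - 4*32 = 16.0
Eigenvalues: lambda_1 = -8.0, lambda_2 = -4.0
The function is concave.

1


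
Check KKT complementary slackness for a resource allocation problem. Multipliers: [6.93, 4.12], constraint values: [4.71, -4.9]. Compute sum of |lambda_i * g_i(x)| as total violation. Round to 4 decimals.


KKT complementary slackness check:
lambda_1 * g_1 = 6.93 * 4.71 = 32.6403
lambda_2 * g_2 = 4.12 * -4.9 = -20.188
Total violation = 32.6403 + 20.188 = 52.8283


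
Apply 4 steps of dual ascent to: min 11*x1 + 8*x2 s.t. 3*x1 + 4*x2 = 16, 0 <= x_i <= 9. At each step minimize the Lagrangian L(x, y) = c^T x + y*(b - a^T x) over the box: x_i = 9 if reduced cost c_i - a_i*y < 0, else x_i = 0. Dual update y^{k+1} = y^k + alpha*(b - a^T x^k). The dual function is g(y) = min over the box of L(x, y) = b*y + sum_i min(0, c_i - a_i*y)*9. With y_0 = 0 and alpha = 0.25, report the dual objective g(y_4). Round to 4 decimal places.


Dual ascent for LP: min 11*x1 + 8*x2, 3*x1 + 4*x2 = 16, 0 <= x_i <= 9
Step 1: y^k = 0.0, reduced costs: (11.0, 8.0)
  x^k = (0.0, 0.0), subgradient = b - a^T x = 16.0
  y^{k+1} = 0.0 + 0.25*16.0 = 4.0
Step 2: y^k = 4.0, reduced costs: (-1.0, -8.0)
  x^k = (9.0, 9.0), subgradient = b - a^T x = -47.0
  y^{k+1} = 4.0 + 0.25*-47.0 = -7.75
Step 3: y^k = -7.75, reduced costs: (34.25, 39.0)
  x^k = (0.0, 0.0), subgradient = b - a^T x = 16.0
  y^{k+1} = -7.75 + 0.25*16.0 = -3.75
Step 4: y^k = -3.75, reduced costs: (22.25, 23.0)
  x^k = (0.0, 0.0), subgradient = b - a^T x = 16.0
  y^{k+1} = -3.75 + 0.25*16.0 = 0.25
Dual objective at y_4 = 0.25: reduced costs (10.25, 7.0), box minimizer x = (0.0, 0.0)
g(y_4) = b*y + (c1 - a1*y)*x1 + (c2 - a2*y)*x2 = 16*0.25 + 10.25*0.0 + 7.0*0.0 = 4.0 + 0.0 + 0.0 = 4.0


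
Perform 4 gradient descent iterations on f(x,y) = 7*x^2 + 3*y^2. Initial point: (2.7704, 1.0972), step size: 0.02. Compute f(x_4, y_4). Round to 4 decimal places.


Gradient descent on f(x,y) = 7*x^2 + 3*y^2.
Starting point: (2.7704, 1.0972), alpha = 0.02
Step 1: grad_x = 2*7*2.7704 = 38.7856, grad_y = 2*3*1.0972 = 6.5832
  x_1 = 2.7704 - 0.02*38.7856 = 1.9947
  y_1 = 1.0972 - 0.02*6.5832 = 0.9655
Step 2: grad_x = 2*7*1.9947 = 27.9256, grad_y = 2*3*0.9655 = 5.7932
  x_2 = 1.9947 - 0.02*27.9256 = 1.4362
  y_2 = 0.9655 - 0.02*5.7932 = 0.8497
Step 3: grad_x = 2*7*1.4362 = 20.1065, grad_y = 2*3*0.8497 = 5.098
  x_3 = 1.4362 - 0.02*20.1065 = 1.034
  y_3 = 0.8497 - 0.02*5.098 = 0.7477
Step 4: grad_x = 2*7*1.034 = 14.4766, grad_y = 2*3*0.7477 = 4.4863
  x_4 = 1.034 - 0.02*14.4766 = 0.7445
  y_4 = 0.7477 - 0.02*4.4863 = 0.658
f(0.7445, 0.658) = 7*0.7445^2 + 3*0.658^2 = 5.1789


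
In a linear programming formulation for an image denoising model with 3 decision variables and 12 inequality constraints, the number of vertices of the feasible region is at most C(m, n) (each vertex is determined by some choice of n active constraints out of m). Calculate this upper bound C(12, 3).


Each vertex corresponds to some choice of n active constraints out of m, so the number of vertices is at most C(m, n) = m! / (n!(m-n)!).
m = 12, n = 3
Numerator: 12 * 11 * 10
Denominator: 3! = 6
C(12, 3) = 220


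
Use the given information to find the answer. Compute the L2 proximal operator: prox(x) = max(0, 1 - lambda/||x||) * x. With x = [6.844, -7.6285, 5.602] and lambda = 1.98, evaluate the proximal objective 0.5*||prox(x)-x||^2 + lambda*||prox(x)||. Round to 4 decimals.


Step 1: Compute ||x||.
||x|| = 11.6798
Step 2: Compute scaling factor.
scale = max(0, 1 - 1.98/11.6798) = 0.8305
Step 3: prox(x) = [5.6838, -6.3353, 4.6523]
||prox(x)|| = 9.6998
Step 4: Proximal objective.
0.5*||prox-x||^2 = 1.9602
lambda*||prox|| = 19.2056
Total = 21.1657


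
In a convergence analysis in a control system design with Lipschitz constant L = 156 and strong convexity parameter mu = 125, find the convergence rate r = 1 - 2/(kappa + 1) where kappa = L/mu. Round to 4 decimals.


Step 1: Compute the condition number.
kappa = L/mu = 156/125 = 1.248
Step 2: Compute the convergence rate.
r = 1 - 2/(kappa + 1) = 1 - 2*mu/(L + mu) = (L - mu)/(L + mu) = 31/281 = 0.1103


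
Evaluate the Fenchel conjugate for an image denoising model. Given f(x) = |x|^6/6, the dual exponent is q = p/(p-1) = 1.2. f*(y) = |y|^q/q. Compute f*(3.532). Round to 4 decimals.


The conjugate exponent q satisfies 1/p + 1/q = 1.
p = 6, so q = 6/(6 - 1) = 1.2
|y|^q = 3.532^1.2 = 4.546
f*(3.532) = 4.546 / 1.2 = 3.7883


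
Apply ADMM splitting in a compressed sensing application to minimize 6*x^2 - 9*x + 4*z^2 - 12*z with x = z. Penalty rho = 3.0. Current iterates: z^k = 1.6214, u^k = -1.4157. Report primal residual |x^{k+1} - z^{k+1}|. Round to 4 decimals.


ADMM iteration with rho = 3.0, z^k = 1.6214, u^k = -1.4157
Step 1: x-update.
Minimize 6*x^2 - 9*x + (3.0/2)*(x - 1.6214 - 1.4157)^2
FOC: (2*6 + 3.0)*x = 9 + 3.0*(1.6214 + 1.4157)
x^{k+1} = 1.2074
Step 2: z-update.
Minimize 4*z^2 - 12*z + (3.0/2)*(1.2074 - z - 1.4157)^2
FOC: (2*4 + 3.0)*z = 12 + 3.0*(1.2074 - 1.4157)
z^{k+1} = 1.0341
Step 3: u-update.
u^{k+1} = -1.4157 + 1.2074 - 1.0341 = -1.2424
Step 4: Primal residual = |1.2074 - 1.0341| = 0.1733


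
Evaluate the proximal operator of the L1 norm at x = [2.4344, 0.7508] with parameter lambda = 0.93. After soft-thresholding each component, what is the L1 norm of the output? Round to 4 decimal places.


Soft-thresholding with lambda = 0.93:
prox(2.4344) = sign(2.4344)*max(|2.4344| - 0.93, 0) = 1.5044
prox(0.7508) = sign(0.7508)*max(|0.7508| - 0.93, 0) = 0.0
prox(x) = [1.5044, 0.0]
||prox(x)||_1 = 1.5044 + 0.0 = 1.5044


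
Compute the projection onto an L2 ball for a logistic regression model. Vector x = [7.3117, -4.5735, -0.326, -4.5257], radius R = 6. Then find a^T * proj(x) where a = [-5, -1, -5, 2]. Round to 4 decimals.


Step 1: Compute ||x|| (intermediates to 6 decimals).
||x|| = sqrt(7.3117^2 + (-4.5735)^2 + (-0.326)^2 + (-4.5257)^2) = 9.745055
Step 2: Project.
Since ||x|| > R, scale = R/||x|| = 6/9.745055 = 0.615697, proj(x) = scale * x
proj(x) = [4.501792, -2.81589, -0.200717, -2.78646]
Step 3: Dot product.
a^T * proj(x) = -5*4.501792 - 1*(-2.81589) - 5*(-0.200717) + 2*(-2.78646) = -24.2624


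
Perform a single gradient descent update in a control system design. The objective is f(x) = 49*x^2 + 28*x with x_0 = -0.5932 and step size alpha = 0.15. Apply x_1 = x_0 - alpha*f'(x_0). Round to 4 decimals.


We compute the gradient at x_0 and apply the update.
f'(x) = 98*x + 28
f'(-0.5932) = 98*-0.5932 + 28 = -30.1336
x_1 = -0.5932 - 0.15*-30.1336 = 3.9268


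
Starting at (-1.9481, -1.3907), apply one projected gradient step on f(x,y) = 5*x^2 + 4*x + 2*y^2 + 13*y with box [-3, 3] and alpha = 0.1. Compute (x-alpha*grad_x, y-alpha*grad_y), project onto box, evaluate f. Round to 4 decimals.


Step 1: Compute gradient at (-1.9481, -1.3907).
grad_x = 2*5*-1.9481 + 4 = -15.481
grad_y = 2*2*-1.3907 + 13 = 7.4372
Step 2: Gradient step.
x_raw = -1.9481 - 0.1*-15.481 = -0.4
y_raw = -1.3907 - 0.1*7.4372 = -2.1344
Step 3: Project onto [-3, 3].
x_proj = clip(-0.4) = -0.4
y_proj = clip(-2.1344) = -2.1344
Step 4: Evaluate f.
f(-0.4, -2.1344) = -19.436


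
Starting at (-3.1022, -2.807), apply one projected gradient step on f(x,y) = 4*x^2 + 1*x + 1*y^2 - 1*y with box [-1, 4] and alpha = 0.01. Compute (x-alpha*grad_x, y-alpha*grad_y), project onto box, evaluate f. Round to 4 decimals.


Step 1: Compute gradient at (-3.1022, -2.807).
grad_x = 2*4*-3.1022 + 1 = -23.8176
grad_y = 2*1*-2.807 - 1 = -6.614
Step 2: Gradient step.
x_raw = -3.1022 - 0.01*-23.8176 = -2.864
y_raw = -2.807 - 0.01*-6.614 = -2.7409
Step 3: Project onto [-1, 4].
x_proj = clip(-2.864) = -1.0
y_proj = clip(-2.7409) = -1.0
Step 4: Evaluate f.
f(-1.0, -1.0) = 5.0


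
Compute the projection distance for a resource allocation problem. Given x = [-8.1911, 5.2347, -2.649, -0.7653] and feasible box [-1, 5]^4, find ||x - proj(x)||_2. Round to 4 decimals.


Project each component onto [-1, 5].
clip(-8.1911) = -1.0, clip(5.2347) = 5.0, clip(-2.649) = -1.0, clip(-0.7653) = -0.7653
Projection = [-1.0, 5.0, -1.0, -0.7653]
Squared diffs: [51.7119, 0.0551, 2.7192, 0.0]
Distance = sqrt(54.4862) = 7.3815


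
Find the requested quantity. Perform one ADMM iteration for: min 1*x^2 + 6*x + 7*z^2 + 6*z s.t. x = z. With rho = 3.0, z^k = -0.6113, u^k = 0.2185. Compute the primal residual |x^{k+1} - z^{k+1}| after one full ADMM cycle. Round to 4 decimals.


ADMM iteration with rho = 3.0, z^k = -0.6113, u^k = 0.2185
Step 1: x-update.
Minimize 1*x^2 + 6*x + (3.0/2)*(x + 0.6113 + 0.2185)^2
FOC: (2*1 + 3.0)*x = -6 + 3.0*(-0.6113 - 0.2185)
x^{k+1} = -1.6979
Step 2: z-update.
Minimize 7*z^2 + 6*z + (3.0/2)*(-1.6979 - z + 0.2185)^2
FOC: (2*7 + 3.0)*z = -6 + 3.0*(-1.6979 + 0.2185)
z^{k+1} = -0.614
Step 3: u-update.
u^{k+1} = 0.2185 - 1.6979 + 0.614 = -0.8654
Step 4: Primal residual = |-1.6979 + 0.614| = 1.0839


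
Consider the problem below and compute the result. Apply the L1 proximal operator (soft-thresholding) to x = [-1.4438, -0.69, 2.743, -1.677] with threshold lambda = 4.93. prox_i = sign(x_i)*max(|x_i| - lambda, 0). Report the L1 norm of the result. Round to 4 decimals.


Soft-thresholding with lambda = 4.93:
prox(-1.4438) = sign(-1.4438)*max(|-1.4438| - 4.93, 0) = 0.0
prox(-0.69) = sign(-0.69)*max(|-0.69| - 4.93, 0) = 0.0
prox(2.743) = sign(2.743)*max(|2.743| - 4.93, 0) = 0.0
prox(-1.677) = sign(-1.677)*max(|-1.677| - 4.93, 0) = 0.0
prox(x) = [0.0, 0.0, 0.0, 0.0]
||prox(x)||_1 = 0.0 + 0.0 + 0.0 + 0.0 = 0.0


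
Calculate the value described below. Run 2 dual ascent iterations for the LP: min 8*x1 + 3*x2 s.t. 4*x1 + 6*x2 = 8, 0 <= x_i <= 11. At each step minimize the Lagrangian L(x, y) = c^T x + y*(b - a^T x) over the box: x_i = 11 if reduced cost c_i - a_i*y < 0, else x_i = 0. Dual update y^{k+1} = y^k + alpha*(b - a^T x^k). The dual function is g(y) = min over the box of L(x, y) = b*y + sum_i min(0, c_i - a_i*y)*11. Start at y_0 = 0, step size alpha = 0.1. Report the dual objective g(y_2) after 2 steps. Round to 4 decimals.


Dual ascent for LP: min 8*x1 + 3*x2, 4*x1 + 6*x2 = 8, 0 <= x_i <= 11
Step 1: y^k = 0.0, reduced costs: (8.0, 3.0)
  x^k = (0.0, 0.0), subgradient = b - a^T x = 8.0
  y^{k+1} = 0.0 + 0.1*8.0 = 0.8
Step 2: y^k = 0.8, reduced costs: (4.8, -1.8)
  x^k = (0.0, 11.0), subgradient = b - a^T x = -58.0
  y^{k+1} = 0.8 + 0.1*-58.0 = -5.0
Dual objective at y_2 = -5.0: reduced costs (28.0, 33.0), box minimizer x = (0.0, 0.0)
g(y_2) = b*y + (c1 - a1*y)*x1 + (c2 - a2*y)*x2 = 8*(-5.0) + 28.0*0.0 + 33.0*0.0 = -40.0 + 0.0 + 0.0 = -40.0


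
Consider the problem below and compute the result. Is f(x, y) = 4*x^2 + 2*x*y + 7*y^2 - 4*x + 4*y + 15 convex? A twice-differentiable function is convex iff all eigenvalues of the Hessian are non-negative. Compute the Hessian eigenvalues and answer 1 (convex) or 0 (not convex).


The Hessian of f(x,y) = 4*x^2 + 2*x*y + 7*y^2 - 4*x + 4*y + 15 is:
H = [[8, 2], [2, 14]]
Trace = 8 + 14 = 22
Determinant = 8*14 - (2)^2 = 108
Discriminant = (22)^2 - 4*108 = 52.0
Eigenvalues: lambda_1 = 7.3944, lambda_2 = 14.6056
The function is convex.

1


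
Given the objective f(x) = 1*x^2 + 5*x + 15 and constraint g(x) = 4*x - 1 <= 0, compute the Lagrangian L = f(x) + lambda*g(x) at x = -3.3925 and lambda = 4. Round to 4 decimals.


Step 1: Evaluate f(x).
f(-3.3925) = 1*(-3.3925)^2 + 5*(-3.3925) + 15 = 9.5466
Step 2: Evaluate g(x).
g(-3.3925) = 4*-3.3925 - 1 = -14.57
Step 3: Compute Lagrangian.
L = 9.5466 + 4*-14.57 = -48.7334


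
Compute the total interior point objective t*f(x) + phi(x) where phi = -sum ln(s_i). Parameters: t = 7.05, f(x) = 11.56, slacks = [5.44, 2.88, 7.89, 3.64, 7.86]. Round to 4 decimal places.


Step 1: Compute log-barrier.
ln values: [1.6938, 1.0578, 2.0656, 1.292, 2.0618]
phi = -(1.6938 + 1.0578 + 2.0656 + 1.292 + 2.0618) = -8.1709
Step 2: Compute augmented objective.
t*f(x) = 7.05*11.56 = 81.498
Total = 81.498 - 8.1709 = 73.3271


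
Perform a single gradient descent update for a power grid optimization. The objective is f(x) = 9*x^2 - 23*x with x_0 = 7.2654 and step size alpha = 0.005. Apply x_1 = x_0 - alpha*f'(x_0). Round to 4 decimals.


We compute the gradient at x_0 and apply the update.
f'(x) = 18*x - 23
f'(7.2654) = 18*7.2654 - 23 = 107.7772
x_1 = 7.2654 - 0.005*107.7772 = 6.7265


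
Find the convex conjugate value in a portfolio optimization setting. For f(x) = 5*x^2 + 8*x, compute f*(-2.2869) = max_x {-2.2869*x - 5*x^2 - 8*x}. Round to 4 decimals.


f*(y) = sup_x {y*x - a*x^2 - b*x} = sup_x {(y-b)*x - a*x^2}
FOC: (y - b) - 2a*x = 0 => x* = (y - b)/(2a)
x* = (-2.2869 - 8)/(2*5) = -1.0287
f*(-2.2869) = (y-b)^2/(4a) = (-2.2869 - 8)^2/(4*5)
= 105.8203/20 = 5.291


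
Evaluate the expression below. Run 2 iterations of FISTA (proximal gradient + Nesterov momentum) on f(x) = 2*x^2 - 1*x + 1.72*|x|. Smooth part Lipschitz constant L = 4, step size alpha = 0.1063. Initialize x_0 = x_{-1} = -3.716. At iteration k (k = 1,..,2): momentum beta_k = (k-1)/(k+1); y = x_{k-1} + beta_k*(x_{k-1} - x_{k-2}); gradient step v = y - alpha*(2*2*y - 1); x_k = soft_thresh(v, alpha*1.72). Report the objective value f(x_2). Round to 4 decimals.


FISTA on f(x) = 2*x^2 - 1*x + 1.72*|x|
L = 4, alpha = 0.1063
Iteration 1: beta = 0.0, y = -3.716 + 0.0*(-3.716 + 3.716) = -3.716
  grad(y) = -15.864, v = y - alpha*grad = -2.0297
  prox(v) = soft_thresh(-2.0297, 0.1828) = -1.8468
Iteration 2: beta = 0.3333, y = -1.8468 + 0.3333*(-1.8468 + 3.716) = -1.2238
  grad(y) = -5.895, v = y - alpha*grad = -0.5971
  prox(v) = soft_thresh(-0.5971, 0.1828) = -0.4143
f(x_2) = 2*(-0.4143)^2 - 1*(-0.4143) + 1.72*|-0.4143| = 1.4701


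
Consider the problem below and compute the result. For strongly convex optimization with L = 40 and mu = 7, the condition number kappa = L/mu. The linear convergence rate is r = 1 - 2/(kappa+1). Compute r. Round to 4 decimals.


Step 1: Compute the condition number.
kappa = L/mu = 40/7 = 5.7143
Step 2: Compute the convergence rate.
r = 1 - 2/(kappa + 1) = 1 - 2*mu/(L + mu) = (L - mu)/(L + mu) = 33/47 = 0.7021


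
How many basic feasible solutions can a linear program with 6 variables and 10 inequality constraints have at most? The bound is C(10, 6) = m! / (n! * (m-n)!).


Each vertex corresponds to some choice of n active constraints out of m, so the number of vertices is at most C(m, n) = m! / (n!(m-n)!).
m = 10, n = 6
Numerator: 10 * 9 * 8 * 7 * 6 * 5
Denominator: 6! = 720
C(10, 6) = 210


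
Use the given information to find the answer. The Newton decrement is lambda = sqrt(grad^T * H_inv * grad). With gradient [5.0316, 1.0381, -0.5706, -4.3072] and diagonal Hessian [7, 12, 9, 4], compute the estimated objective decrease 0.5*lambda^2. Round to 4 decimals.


Step 1: H is diagonal, so H^(-1) * g = [0.7188, 0.0865, -0.0634, -1.0768].
Step 2: g^T H^(-1) g = sum_i g_i^2 / H_ii
  = (5.0316)^2/7 + (1.0381)^2/12 + (-0.5706)^2/9 + (-4.3072)^2/4
  = 3.6167 + 0.0898 + 0.0362 + 4.638 = 8.3807
Step 3: Objective decrease = 0.5 * g^T H^(-1) g = 4.1903


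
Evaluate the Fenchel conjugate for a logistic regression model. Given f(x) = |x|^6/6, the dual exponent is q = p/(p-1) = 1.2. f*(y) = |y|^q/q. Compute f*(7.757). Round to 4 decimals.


The conjugate exponent q satisfies 1/p + 1/q = 1.
p = 6, so q = 6/(6 - 1) = 1.2
|y|^q = 7.757^1.2 = 11.6851
f*(7.757) = 11.6851 / 1.2 = 9.7376


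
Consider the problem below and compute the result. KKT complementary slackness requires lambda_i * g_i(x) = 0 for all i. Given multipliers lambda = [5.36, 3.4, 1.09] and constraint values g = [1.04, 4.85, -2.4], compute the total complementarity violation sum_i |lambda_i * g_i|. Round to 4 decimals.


KKT complementary slackness check:
lambda_1 * g_1 = 5.36 * 1.04 = 5.5744
lambda_2 * g_2 = 3.4 * 4.85 = 16.49
lambda_3 * g_3 = 1.09 * -2.4 = -2.616
Total violation = 5.5744 + 16.49 + 2.616 = 24.6804


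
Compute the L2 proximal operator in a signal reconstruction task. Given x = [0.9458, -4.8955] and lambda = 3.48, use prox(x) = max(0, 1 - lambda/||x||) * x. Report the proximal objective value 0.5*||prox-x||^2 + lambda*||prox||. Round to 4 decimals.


Step 1: Compute ||x||.
||x|| = 4.986
Step 2: Compute scaling factor.
scale = max(0, 1 - 3.48/4.986) = 0.302
Step 3: prox(x) = [0.2857, -1.4787]
||prox(x)|| = 1.506
Step 4: Proximal objective.
0.5*||prox-x||^2 = 6.0552
lambda*||prox|| = 5.2409
Total = 11.2962


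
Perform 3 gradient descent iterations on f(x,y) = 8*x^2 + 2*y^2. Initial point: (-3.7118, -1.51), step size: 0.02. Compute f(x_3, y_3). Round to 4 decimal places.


Gradient descent on f(x,y) = 8*x^2 + 2*y^2.
Starting point: (-3.7118, -1.51), alpha = 0.02
Step 1: grad_x = 2*8*-3.7118 = -59.3888, grad_y = 2*2*-1.51 = -6.04
  x_1 = -3.7118 - 0.02*-59.3888 = -2.524
  y_1 = -1.51 - 0.02*-6.04 = -1.3892
Step 2: grad_x = 2*8*-2.524 = -40.3844, grad_y = 2*2*-1.3892 = -5.5568
  x_2 = -2.524 - 0.02*-40.3844 = -1.7163
  y_2 = -1.3892 - 0.02*-5.5568 = -1.2781
Step 3: grad_x = 2*8*-1.7163 = -27.4614, grad_y = 2*2*-1.2781 = -5.1123
  x_3 = -1.7163 - 0.02*-27.4614 = -1.1671
  y_3 = -1.2781 - 0.02*-5.1123 = -1.1758
f(-1.1671, -1.1758) = 8*(-1.1671)^2 + 2*(-1.1758)^2 = 13.6622


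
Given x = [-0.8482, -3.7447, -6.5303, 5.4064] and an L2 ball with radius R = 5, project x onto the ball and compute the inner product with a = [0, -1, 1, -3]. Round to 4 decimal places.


Step 1: Compute ||x|| (intermediates to 6 decimals).
||x|| = sqrt((-0.8482)^2 + (-3.7447)^2 + (-6.5303)^2 + 5.4064^2) = 9.306782
Step 2: Project.
Since ||x|| > R, scale = R/||x|| = 5/9.306782 = 0.537243, proj(x) = scale * x
proj(x) = [-0.45569, -2.011814, -3.508358, 2.904551]
Step 3: Dot product.
a^T * proj(x) = 0*(-0.45569) - 1*(-2.011814) + 1*(-3.508358) - 3*2.904551 = -10.2102


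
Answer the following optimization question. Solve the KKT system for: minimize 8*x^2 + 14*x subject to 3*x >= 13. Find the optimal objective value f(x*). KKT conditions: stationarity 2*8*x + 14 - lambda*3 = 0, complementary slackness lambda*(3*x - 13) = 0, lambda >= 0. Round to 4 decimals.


Step 1: Try lambda = 0 (constraint inactive).
x_unc = -14/(2*8) = -0.875
Check: 3*-0.875 = -2.625 < 13 -- violated!
Step 2: Constraint must be active: 3*x = 13
x* = 13/3 = 4.3333 (rounded; the exact value 13/3 is used below)
lambda = (2*8*(13/3) + 14)/3 = 27.7778
Step 3: Compute optimal value.
f(x*) = 8*(13/3)^2 + 14*(13/3) = 210.8889


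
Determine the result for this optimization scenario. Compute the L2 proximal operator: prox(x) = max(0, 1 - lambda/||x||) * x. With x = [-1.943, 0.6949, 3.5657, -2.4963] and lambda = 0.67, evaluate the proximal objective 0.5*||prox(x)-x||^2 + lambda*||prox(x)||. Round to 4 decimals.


Step 1: Compute ||x||.
||x|| = 4.817
Step 2: Compute scaling factor.
scale = max(0, 1 - 0.67/4.817) = 0.8609
Step 3: prox(x) = [-1.6727, 0.5982, 3.0697, -2.1491]
||prox(x)|| = 4.147
Step 4: Proximal objective.
0.5*||prox-x||^2 = 0.2245
lambda*||prox|| = 2.7785
Total = 3.003


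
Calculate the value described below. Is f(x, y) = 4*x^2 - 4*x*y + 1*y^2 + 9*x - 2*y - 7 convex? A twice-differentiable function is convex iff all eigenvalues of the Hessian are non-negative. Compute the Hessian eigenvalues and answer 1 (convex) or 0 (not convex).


The Hessian of f(x,y) = 4*x^2 - 4*x*y + 1*y^2 + 9*x - 2*y - 7 is:
H = [[8, -4], [-4, 2]]
Trace = 8 + 2 = 10
Determinant = 8*2 - (-4)^2 = 0
Discriminant = (10)^2 - 4*0 = 100.0
Eigenvalues: lambda_1 = 0.0, lambda_2 = 10.0
The function is convex.

1


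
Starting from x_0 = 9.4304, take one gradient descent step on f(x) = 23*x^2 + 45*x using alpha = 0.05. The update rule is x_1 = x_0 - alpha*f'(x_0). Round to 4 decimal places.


We compute the gradient at x_0 and apply the update.
f'(x) = 46*x + 45
f'(9.4304) = 46*9.4304 + 45 = 478.7984
x_1 = 9.4304 - 0.05*478.7984 = -14.5095


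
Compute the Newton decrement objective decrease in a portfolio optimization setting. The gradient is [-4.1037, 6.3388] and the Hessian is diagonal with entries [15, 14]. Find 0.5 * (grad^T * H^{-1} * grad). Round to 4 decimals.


Step 1: H is diagonal, so H^(-1) * g = [-0.2736, 0.4528].
Step 2: g^T H^(-1) g = sum_i g_i^2 / H_ii
  = (-4.1037)^2/15 + (6.3388)^2/14
  = 1.1227 + 2.87 = 3.9927
Step 3: Objective decrease = 0.5 * g^T H^(-1) g = 1.9964


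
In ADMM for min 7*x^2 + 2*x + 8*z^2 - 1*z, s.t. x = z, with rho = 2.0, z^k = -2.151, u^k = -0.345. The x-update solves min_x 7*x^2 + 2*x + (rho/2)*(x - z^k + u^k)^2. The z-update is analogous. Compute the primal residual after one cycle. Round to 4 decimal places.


ADMM iteration with rho = 2.0, z^k = -2.151, u^k = -0.345
Step 1: x-update.
Minimize 7*x^2 + 2*x + (2.0/2)*(x + 2.151 - 0.345)^2
FOC: (2*7 + 2.0)*x = -2 + 2.0*(-2.151 + 0.345)
x^{k+1} = -0.3508
Step 2: z-update.
Minimize 8*z^2 - 1*z + (2.0/2)*(-0.3508 - z - 0.345)^2
FOC: (2*8 + 2.0)*z = 1 + 2.0*(-0.3508 - 0.345)
z^{k+1} = -0.0218
Step 3: u-update.
u^{k+1} = -0.345 - 0.3508 + 0.0218 = -0.674
Step 4: Primal residual = |-0.3508 + 0.0218| = 0.329


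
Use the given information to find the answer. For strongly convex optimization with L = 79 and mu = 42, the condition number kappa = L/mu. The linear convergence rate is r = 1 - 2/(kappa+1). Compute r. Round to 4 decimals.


Step 1: Compute the condition number.
kappa = L/mu = 79/42 = 1.881
Step 2: Compute the convergence rate.
r = 1 - 2/(kappa + 1) = 1 - 2*mu/(L + mu) = (L - mu)/(L + mu) = 37/121 = 0.3058


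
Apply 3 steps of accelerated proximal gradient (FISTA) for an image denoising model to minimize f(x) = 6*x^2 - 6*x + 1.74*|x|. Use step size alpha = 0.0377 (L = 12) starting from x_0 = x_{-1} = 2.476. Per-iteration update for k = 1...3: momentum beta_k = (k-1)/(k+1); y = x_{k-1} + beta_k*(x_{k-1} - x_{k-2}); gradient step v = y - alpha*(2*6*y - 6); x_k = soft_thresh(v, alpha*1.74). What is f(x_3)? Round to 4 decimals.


FISTA on f(x) = 6*x^2 - 6*x + 1.74*|x|
L = 12, alpha = 0.0377
Iteration 1: beta = 0.0, y = 2.476 + 0.0*(2.476 - 2.476) = 2.476
  grad(y) = 23.712, v = y - alpha*grad = 1.5821
  prox(v) = soft_thresh(1.5821, 0.0656) = 1.5165
Iteration 2: beta = 0.3333, y = 1.5165 + 0.3333*(1.5165 - 2.476) = 1.1966
  grad(y) = 8.3594, v = y - alpha*grad = 0.8815
  prox(v) = soft_thresh(0.8815, 0.0656) = 0.8159
Iteration 3: beta = 0.5, y = 0.8159 + 0.5*(0.8159 - 1.5165) = 0.4656
  grad(y) = -0.4131, v = y - alpha*grad = 0.4811
  prox(v) = soft_thresh(0.4811, 0.0656) = 0.4155
f(x_3) = 6*0.4155^2 - 6*0.4155 + 1.74*|0.4155| = -0.7342


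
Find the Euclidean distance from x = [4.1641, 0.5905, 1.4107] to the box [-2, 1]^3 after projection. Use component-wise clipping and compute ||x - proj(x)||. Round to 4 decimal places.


Project each component onto [-2, 1].
clip(4.1641) = 1.0, clip(0.5905) = 0.5905, clip(1.4107) = 1.0
Projection = [1.0, 0.5905, 1.0]
Squared diffs: [10.0115, 0.0, 0.1687]
Distance = sqrt(10.1802) = 3.1906


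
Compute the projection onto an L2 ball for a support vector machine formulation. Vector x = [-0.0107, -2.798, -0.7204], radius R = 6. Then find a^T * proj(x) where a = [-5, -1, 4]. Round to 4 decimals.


Step 1: Compute ||x|| (intermediates to 6 decimals).
||x|| = sqrt((-0.0107)^2 + (-2.798)^2 + (-0.7204)^2) = 2.889272
Step 2: Project.
Since ||x|| <= R, proj = x (no scaling needed).
proj(x) = [-0.0107, -2.798, -0.7204]
Step 3: Dot product.
a^T * proj(x) = -5*(-0.0107) - 1*(-2.798) + 4*(-0.7204) = -0.0301


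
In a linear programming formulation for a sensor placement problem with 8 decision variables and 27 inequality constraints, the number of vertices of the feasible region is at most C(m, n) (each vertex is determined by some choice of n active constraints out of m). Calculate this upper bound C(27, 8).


Each vertex corresponds to some choice of n active constraints out of m, so the number of vertices is at most C(m, n) = m! / (n!(m-n)!).
m = 27, n = 8
Numerator: 27 * 26 * 25 * 24 * 23 * 22 * 21 * 20
Denominator: 8! = 40320
C(27, 8) = 2220075


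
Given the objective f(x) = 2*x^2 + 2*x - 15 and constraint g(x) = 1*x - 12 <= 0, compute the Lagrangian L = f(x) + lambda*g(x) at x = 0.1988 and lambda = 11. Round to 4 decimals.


Step 1: Evaluate f(x).
f(0.1988) = 2*0.1988^2 + 2*0.1988 - 15 = -14.5234
Step 2: Evaluate g(x).
g(0.1988) = 1*0.1988 - 12 = -11.8012
Step 3: Compute Lagrangian.
L = -14.5234 + 11*-11.8012 = -144.3366
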